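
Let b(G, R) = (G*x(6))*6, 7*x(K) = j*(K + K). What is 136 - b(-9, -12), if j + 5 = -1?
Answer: -2936/7 ≈ -419.43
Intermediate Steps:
j = -6 (j = -5 - 1 = -6)
x(K) = -12*K/7 (x(K) = (-6*(K + K))/7 = (-12*K)/7 = -12*K/7)
b(G, R) = -432*G/7 (b(G, R) = (G*(-12/7*6))*6 = (G*(-72/7))*6 = -72*G/7*6 = -432*G/7)
136 - b(-9, -12) = 136 - (-432)*(-9)/7 = 136 - 1*3888/7 = 136 - 3888/7 = -2936/7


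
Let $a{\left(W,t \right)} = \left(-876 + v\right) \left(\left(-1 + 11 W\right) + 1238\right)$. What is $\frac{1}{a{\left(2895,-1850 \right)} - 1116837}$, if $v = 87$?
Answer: $- \frac{1}{27218535} \approx -3.674 \cdot 10^{-8}$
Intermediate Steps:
$a{\left(W,t \right)} = -975993 - 8679 W$ ($a{\left(W,t \right)} = \left(-876 + 87\right) \left(\left(-1 + 11 W\right) + 1238\right) = - 789 \left(1237 + 11 W\right) = -975993 - 8679 W$)
$\frac{1}{a{\left(2895,-1850 \right)} - 1116837} = \frac{1}{\left(-975993 - 25125705\right) - 1116837} = \frac{1}{-26101698 - 1116837} = \frac{1}{-27218535} = - \frac{1}{27218535}$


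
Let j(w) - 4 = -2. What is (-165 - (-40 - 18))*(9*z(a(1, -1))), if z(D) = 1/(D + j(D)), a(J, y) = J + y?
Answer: -963/2 ≈ -481.50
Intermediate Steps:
j(w) = 2 (j(w) = 4 - 2 = 2)
z(D) = 1/(2 + D) (z(D) = 1/(D + 2) = 1/(2 + D))
(-165 - (-40 - 18))*(9*z(a(1, -1))) = (-165 - (-40 - 18))*(9/(2 + (1 - 1))) = (-165 - 1*(-58))*(9/(2 + 0)) = (-165 + 58)*(9/2) = -963/2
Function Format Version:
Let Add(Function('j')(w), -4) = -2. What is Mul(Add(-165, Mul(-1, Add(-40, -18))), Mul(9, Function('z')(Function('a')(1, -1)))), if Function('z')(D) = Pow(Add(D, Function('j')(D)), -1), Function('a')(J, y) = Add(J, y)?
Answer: Rational(-963, 2) ≈ -481.50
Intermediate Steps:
Function('j')(w) = 2 (Function('j')(w) = Add(4, -2) = 2)
Function('z')(D) = Pow(Add(2, D), -1) (Function('z')(D) = Pow(Add(D, 2), -1) = Pow(Add(2, D), -1))
Mul(Add(-165, Mul(-1, Add(-40, -18))), Mul(9, Function('z')(Function('a')(1, -1)))) = Mul(Add(-165, Mul(-1, Add(-40, -18))), Mul(9, Pow(Add(2, Add(1, -1)), -1))) = Mul(Add(-165, Mul(-1, -58)), Mul(9, Pow(Add(2, 0), -1))) = Mul(Add(-165, 58), Mul(9, Pow(2, -1))) = Mul(-107, Mul(9, Rational(1, 2))) = Mul(-107, Rational(9, 2)) = Rational(-963, 2)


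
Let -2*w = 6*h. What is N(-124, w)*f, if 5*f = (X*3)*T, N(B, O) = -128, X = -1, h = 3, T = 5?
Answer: 384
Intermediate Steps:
w = -9 (w = -3*3 = -½*18 = -9)
f = -3 (f = (-1*3*5)/5 = (-3*5)/5 = (⅕)*(-15) = -3)
N(-124, w)*f = -128*(-3) = 384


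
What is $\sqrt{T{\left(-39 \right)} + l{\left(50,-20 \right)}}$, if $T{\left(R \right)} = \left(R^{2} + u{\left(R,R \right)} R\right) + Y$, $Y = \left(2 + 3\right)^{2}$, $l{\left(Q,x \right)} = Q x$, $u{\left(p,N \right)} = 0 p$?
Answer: $\sqrt{546} \approx 23.367$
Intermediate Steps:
$u{\left(p,N \right)} = 0$
$Y = 25$ ($Y = 5^{2} = 25$)
$T{\left(R \right)} = 25 + R^{2}$ ($T{\left(R \right)} = \left(R^{2} + 0 R\right) + 25 = \left(R^{2} + 0\right) + 25 = R^{2} + 25 = 25 + R^{2}$)
$\sqrt{T{\left(-39 \right)} + l{\left(50,-20 \right)}} = \sqrt{\left(25 + \left(-39\right)^{2}\right) + 50 \left(-20\right)} = \sqrt{\left(25 + 1521\right) - 1000} = \sqrt{1546 - 1000} = \sqrt{546}$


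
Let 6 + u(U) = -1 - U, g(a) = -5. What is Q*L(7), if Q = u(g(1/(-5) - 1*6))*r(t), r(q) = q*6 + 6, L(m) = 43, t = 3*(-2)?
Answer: 2580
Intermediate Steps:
t = -6
r(q) = 6 + 6*q (r(q) = 6*q + 6 = 6 + 6*q)
u(U) = -7 - U (u(U) = -6 + (-1 - U) = -7 - U)
Q = 60 (Q = (-7 - 1*(-5))*(6 + 6*(-6)) = (-7 + 5)*(6 - 36) = -2*(-30) = 60)
Q*L(7) = 60*43 = 2580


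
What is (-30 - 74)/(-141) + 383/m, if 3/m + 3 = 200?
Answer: 3546301/141 ≈ 25151.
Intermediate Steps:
m = 3/197 (m = 3/(-3 + 200) = 3/197 ≈ 0.015228)
(-30 - 74)/(-141) + 383/m = (-30 - 74)/(-141) + 383/(3/197) = -104*(-1/141) + 383*(197/3) = 104/141 + 75451/3 = 3546301/141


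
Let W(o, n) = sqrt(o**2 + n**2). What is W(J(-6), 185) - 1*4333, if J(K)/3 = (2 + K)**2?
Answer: -4333 + sqrt(36529) ≈ -4141.9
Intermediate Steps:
J(K) = 3*(2 + K)**2
W(o, n) = sqrt(n**2 + o**2)
W(J(-6), 185) - 1*4333 = sqrt(185**2 + (3*(2 - 6)**2)**2) - 1*4333 = sqrt(34225 + (3*(-4)**2)**2) - 4333 = sqrt(34225 + (3*16)**2) - 4333 = sqrt(34225 + 48**2) - 4333 = sqrt(34225 + 2304) - 4333 = sqrt(36529) - 4333 = -4333 + sqrt(36529)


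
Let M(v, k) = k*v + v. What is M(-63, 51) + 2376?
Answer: -900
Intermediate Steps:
M(v, k) = v + k*v
M(-63, 51) + 2376 = -63*(1 + 51) + 2376 = -63*52 + 2376 = -3276 + 2376 = -900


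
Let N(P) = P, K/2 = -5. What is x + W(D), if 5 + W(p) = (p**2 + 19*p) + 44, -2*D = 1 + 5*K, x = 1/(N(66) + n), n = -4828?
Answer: 10521637/9524 ≈ 1104.8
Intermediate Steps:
K = -10 (K = 2*(-5) = -10)
x = -1/4762 (x = 1/(66 - 4828) = 1/(-4762) = -1/4762 ≈ -0.00021000)
D = 49/2 (D = -(1 + 5*(-10))/2 = -(1 - 50)/2 = -1/2*(-49) = 49/2 ≈ 24.500)
W(p) = 39 + p**2 + 19*p (W(p) = -5 + ((p**2 + 19*p) + 44) = -5 + (44 + p**2 + 19*p) = 39 + p**2 + 19*p)
x + W(D) = -1/4762 + (39 + (49/2)**2 + 19*(49/2)) = -1/4762 + (39 + 2401/4 + 931/2) = -1/4762 + 4419/4 = 10521637/9524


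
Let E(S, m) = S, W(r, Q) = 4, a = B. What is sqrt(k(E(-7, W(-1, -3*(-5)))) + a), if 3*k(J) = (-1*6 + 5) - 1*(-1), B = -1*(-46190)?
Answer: sqrt(46190) ≈ 214.92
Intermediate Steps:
B = 46190
a = 46190
k(J) = 0 (k(J) = ((-1*6 + 5) - 1*(-1))/3 = ((-6 + 5) + 1)/3 = (-1 + 1)/3 = (1/3)*0 = 0)
sqrt(k(E(-7, W(-1, -3*(-5)))) + a) = sqrt(0 + 46190) = sqrt(46190)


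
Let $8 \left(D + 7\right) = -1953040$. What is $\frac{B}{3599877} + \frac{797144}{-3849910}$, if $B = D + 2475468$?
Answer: $\frac{953467196487}{2309867076845} \approx 0.41278$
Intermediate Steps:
$D = -244137$ ($D = -7 + \frac{1}{8} \left(-1953040\right) = -7 - 244130 = -244137$)
$B = 2231331$ ($B = -244137 + 2475468 = 2231331$)
$\frac{B}{3599877} + \frac{797144}{-3849910} = \frac{2231331}{3599877} + \frac{797144}{-3849910} = 2231331 \cdot \frac{1}{3599877} + 797144 \left(- \frac{1}{3849910}\right) = \frac{743777}{1199959} - \frac{398572}{1924955} = \frac{953467196487}{2309867076845}$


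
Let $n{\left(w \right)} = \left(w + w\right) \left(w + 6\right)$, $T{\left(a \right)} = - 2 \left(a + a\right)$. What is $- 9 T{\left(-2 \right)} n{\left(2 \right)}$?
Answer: $-2304$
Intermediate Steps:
$T{\left(a \right)} = - 4 a$ ($T{\left(a \right)} = - 2 \cdot 2 a = - 4 a$)
$n{\left(w \right)} = 2 w \left(6 + w\right)$
$- 9 T{\left(-2 \right)} n{\left(2 \right)} = - 9 \left(\left(-4\right) \left(-2\right)\right) 2 \cdot 2 \left(6 + 2\right) = \left(-9\right) 8 \cdot 2 \cdot 2 \cdot 8 = \left(-72\right) 32 = -2304$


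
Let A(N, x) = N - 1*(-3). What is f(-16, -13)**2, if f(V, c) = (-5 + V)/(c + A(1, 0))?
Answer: 49/9 ≈ 5.4444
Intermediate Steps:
A(N, x) = 3 + N (A(N, x) = N + 3 = 3 + N)
f(V, c) = (-5 + V)/(4 + c) (f(V, c) = (-5 + V)/(c + (3 + 1)) = (-5 + V)/(c + 4) = (-5 + V)/(4 + c))
f(-16, -13)**2 = ((-5 - 16)/(4 - 13))**2 = (-21/(-9))**2 = (-1/9*(-21))**2 = (7/3)**2 = 49/9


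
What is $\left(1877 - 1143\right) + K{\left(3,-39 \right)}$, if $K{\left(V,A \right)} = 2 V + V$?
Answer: $743$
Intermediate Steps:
$K{\left(V,A \right)} = 3 V$
$\left(1877 - 1143\right) + K{\left(3,-39 \right)} = \left(1877 - 1143\right) + 3 \cdot 3 = 734 + 9 = 743$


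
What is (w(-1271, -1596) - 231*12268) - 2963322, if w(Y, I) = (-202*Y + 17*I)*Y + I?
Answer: -297633136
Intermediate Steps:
w(Y, I) = I + Y*(-202*Y + 17*I) (w(Y, I) = Y*(-202*Y + 17*I) + I = I + Y*(-202*Y + 17*I))
(w(-1271, -1596) - 231*12268) - 2963322 = ((-1596 - 202*(-1271)² + 17*(-1596)*(-1271)) - 231*12268) - 2963322 = ((-1596 - 202*1615441 + 34484772) - 2833908) - 2963322 = ((-1596 - 326319082 + 34484772) - 2833908) - 2963322 = (-291835906 - 2833908) - 2963322 = -294669814 - 2963322 = -297633136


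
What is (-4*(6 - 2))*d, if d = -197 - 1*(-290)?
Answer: -1488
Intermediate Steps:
d = 93 (d = -197 + 290 = 93)
(-4*(6 - 2))*d = -4*(6 - 2)*93 = -4*4*93 = -16*93 = -1488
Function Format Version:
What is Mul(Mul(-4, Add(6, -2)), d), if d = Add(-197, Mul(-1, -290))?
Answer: -1488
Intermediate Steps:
d = 93 (d = Add(-197, 290) = 93)
Mul(Mul(-4, Add(6, -2)), d) = Mul(Mul(-4, Add(6, -2)), 93) = Mul(Mul(-4, 4), 93) = Mul(-16, 93) = -1488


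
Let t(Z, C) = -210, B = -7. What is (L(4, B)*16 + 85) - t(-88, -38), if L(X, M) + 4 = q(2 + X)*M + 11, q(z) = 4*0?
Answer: 407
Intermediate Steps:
q(z) = 0
L(X, M) = 7 (L(X, M) = -4 + (0*M + 11) = -4 + (0 + 11) = -4 + 11 = 7)
(L(4, B)*16 + 85) - t(-88, -38) = (7*16 + 85) - 1*(-210) = (112 + 85) + 210 = 197 + 210 = 407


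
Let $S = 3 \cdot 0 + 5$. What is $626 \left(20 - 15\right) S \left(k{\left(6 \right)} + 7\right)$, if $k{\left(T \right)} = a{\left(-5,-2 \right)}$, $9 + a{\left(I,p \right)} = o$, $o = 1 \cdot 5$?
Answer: $46950$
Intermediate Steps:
$o = 5$
$a{\left(I,p \right)} = -4$ ($a{\left(I,p \right)} = -9 + 5 = -4$)
$k{\left(T \right)} = -4$
$S = 5$ ($S = 0 + 5 = 5$)
$626 \left(20 - 15\right) S \left(k{\left(6 \right)} + 7\right) = 626 \left(20 - 15\right) 5 \left(-4 + 7\right) = 626 \cdot 5 \cdot 5 \cdot 3 = 626 \cdot 5 \cdot 15 = 626 \cdot 75 = 46950$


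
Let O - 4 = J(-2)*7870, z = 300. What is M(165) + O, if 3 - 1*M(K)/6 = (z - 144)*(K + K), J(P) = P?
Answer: -324598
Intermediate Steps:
O = -15736 (O = 4 - 2*7870 = 4 - 15740 = -15736)
M(K) = 18 - 1872*K (M(K) = 18 - 6*(300 - 144)*(K + K) = 18 - 936*2*K = 18 - 1872*K)
M(165) + O = (18 - 1872*165) - 15736 = (18 - 308880) - 15736 = -308862 - 15736 = -324598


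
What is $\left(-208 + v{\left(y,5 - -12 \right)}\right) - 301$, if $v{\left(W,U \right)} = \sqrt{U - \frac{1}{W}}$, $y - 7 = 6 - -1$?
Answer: $-509 + \frac{\sqrt{3318}}{14} \approx -504.89$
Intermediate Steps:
$y = 14$ ($y = 7 + \left(6 - -1\right) = 7 + \left(6 + 1\right) = 7 + 7 = 14$)
$\left(-208 + v{\left(y,5 - -12 \right)}\right) - 301 = \left(-208 + \sqrt{\left(5 - -12\right) - \frac{1}{14}}\right) - 301 = \left(-208 + \sqrt{\left(5 + 12\right) - \frac{1}{14}}\right) - 301 = \left(-208 + \sqrt{17 - \frac{1}{14}}\right) - 301 = \left(-208 + \sqrt{\frac{237}{14}}\right) - 301 = \left(-208 + \frac{\sqrt{3318}}{14}\right) - 301 = -509 + \frac{\sqrt{3318}}{14}$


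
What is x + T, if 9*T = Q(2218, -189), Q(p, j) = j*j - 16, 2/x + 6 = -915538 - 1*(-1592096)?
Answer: 12078144589/3044484 ≈ 3967.2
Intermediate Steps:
x = 1/338276 (x = 2/(-6 + (-915538 - 1*(-1592096))) = 2/(-6 + (-915538 + 1592096)) = 2/(-6 + 676558) = 2/676552 = 2*(1/676552) = 1/338276 ≈ 2.9562e-6)
Q(p, j) = -16 + j**2 (Q(p, j) = j**2 - 16 = -16 + j**2)
T = 35705/9 (T = (-16 + (-189)**2)/9 = (-16 + 35721)/9 = (1/9)*35705 = 35705/9 ≈ 3967.2)
x + T = 1/338276 + 35705/9 = 12078144589/3044484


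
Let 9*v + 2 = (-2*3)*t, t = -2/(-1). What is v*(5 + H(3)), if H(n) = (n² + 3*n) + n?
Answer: -364/9 ≈ -40.444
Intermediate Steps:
t = 2 (t = -2*(-1) = 2)
v = -14/9 (v = -2/9 + (-2*3*2)/9 = -2/9 + (-6*2)/9 = -2/9 + (⅑)*(-12) = -2/9 - 4/3 = -14/9 ≈ -1.5556)
H(n) = n² + 4*n
v*(5 + H(3)) = -14*(5 + 3*(4 + 3))/9 = -14*(5 + 3*7)/9 = -14*(5 + 21)/9 = -14/9*26 = -364/9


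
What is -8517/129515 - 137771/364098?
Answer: -20944433731/47156152470 ≈ -0.44415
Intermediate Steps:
-8517/129515 - 137771/364098 = -20944433731/47156152470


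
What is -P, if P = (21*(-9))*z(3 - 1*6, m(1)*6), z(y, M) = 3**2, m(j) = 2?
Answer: 1701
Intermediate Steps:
z(y, M) = 9
P = -1701 (P = (21*(-9))*9 = -189*9 = -1701)
-P = -1*(-1701) = 1701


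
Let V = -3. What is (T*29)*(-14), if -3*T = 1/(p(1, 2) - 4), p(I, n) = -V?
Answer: -406/3 ≈ -135.33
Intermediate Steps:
p(I, n) = 3 (p(I, n) = -1*(-3) = 3)
T = 1/3 (T = -1/(3*(3 - 4)) = -1/3/(-1) = -1/3*(-1) = 1/3 ≈ 0.33333)
(T*29)*(-14) = ((1/3)*29)*(-14) = (29/3)*(-14) = -406/3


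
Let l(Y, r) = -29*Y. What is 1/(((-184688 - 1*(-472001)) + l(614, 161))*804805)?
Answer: 1/216900581135 ≈ 4.6104e-12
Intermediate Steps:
1/(((-184688 - 1*(-472001)) + l(614, 161))*804805) = 1/((-184688 - 1*(-472001)) - 29*614*804805) = (1/804805)/((-184688 + 472001) - 17806) = (1/804805)/(287313 - 17806) = (1/804805)/269507 = (1/269507)*(1/804805) = 1/216900581135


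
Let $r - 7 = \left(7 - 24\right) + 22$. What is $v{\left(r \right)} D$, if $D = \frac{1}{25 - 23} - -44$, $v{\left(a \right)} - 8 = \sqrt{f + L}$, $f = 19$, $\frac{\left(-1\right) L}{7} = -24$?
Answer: $356 + \frac{89 \sqrt{187}}{2} \approx 964.53$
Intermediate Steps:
$L = 168$ ($L = \left(-7\right) \left(-24\right) = 168$)
$r = 12$ ($r = 7 + \left(\left(7 - 24\right) + 22\right) = 7 + \left(-17 + 22\right) = 7 + 5 = 12$)
$v{\left(a \right)} = 8 + \sqrt{187}$ ($v{\left(a \right)} = 8 + \sqrt{19 + 168} = 8 + \sqrt{187}$)
$D = \frac{89}{2}$ ($D = \frac{1}{25 - 23} + 44 = \frac{1}{2} + 44 = \frac{89}{2} \approx 44.5$)
$v{\left(r \right)} D = \left(8 + \sqrt{187}\right) \frac{89}{2} = 356 + \frac{89 \sqrt{187}}{2}$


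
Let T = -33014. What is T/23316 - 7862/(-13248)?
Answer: -10585795/12870432 ≈ -0.82249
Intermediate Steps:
T/23316 - 7862/(-13248) = -33014/23316 - 7862/(-13248) = -33014*1/23316 - 7862*(-1/13248) = -16507/11658 + 3931/6624 = -10585795/12870432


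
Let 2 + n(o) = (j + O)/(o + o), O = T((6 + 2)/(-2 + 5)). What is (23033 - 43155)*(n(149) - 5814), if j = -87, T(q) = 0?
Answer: 17438278555/149 ≈ 1.1704e+8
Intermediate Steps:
O = 0
n(o) = -2 - 87/(2*o) (n(o) = -2 + (-87 + 0)/(o + o) = -2 - 87*1/(2*o) = -2 - 87/(2*o))
(23033 - 43155)*(n(149) - 5814) = (23033 - 43155)*((-2 - 87/2/149) - 5814) = -20122*((-2 - 87/2*1/149) - 5814) = -20122*((-2 - 87/298) - 5814) = -20122*(-683/298 - 5814) = -20122*(-1733255/298) = 17438278555/149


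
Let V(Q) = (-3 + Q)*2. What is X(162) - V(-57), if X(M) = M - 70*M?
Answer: -11058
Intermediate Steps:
X(M) = -69*M (X(M) = M - 70*M = -69*M)
V(Q) = -6 + 2*Q
X(162) - V(-57) = -69*162 - (-6 + 2*(-57)) = -11178 - (-6 - 114) = -11178 - 1*(-120) = -11178 + 120 = -11058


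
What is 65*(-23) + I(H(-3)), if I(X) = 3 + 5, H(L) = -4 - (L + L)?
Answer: -1487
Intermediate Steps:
H(L) = -4 - 2*L
I(X) = 8
65*(-23) + I(H(-3)) = 65*(-23) + 8 = -1495 + 8 = -1487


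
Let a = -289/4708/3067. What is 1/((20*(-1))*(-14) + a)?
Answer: 14439436/4043041791 ≈ 0.0035714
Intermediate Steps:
a = -289/14439436 (a = -289*1/4708*(1/3067) = -289/4708*1/3067 = -289/14439436 ≈ -2.0015e-5)
1/((20*(-1))*(-14) + a) = 1/((20*(-1))*(-14) - 289/14439436) = 1/(-20*(-14) - 289/14439436) = 1/(280 - 289/14439436) = 1/(4043041791/14439436) = 14439436/4043041791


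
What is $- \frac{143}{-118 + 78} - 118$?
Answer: $- \frac{4577}{40} \approx -114.43$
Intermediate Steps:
$- \frac{143}{-118 + 78} - 118 = - \frac{143}{-40} - 118 = \left(-143\right) \left(- \frac{1}{40}\right) - 118 = \frac{143}{40} - 118 = - \frac{4577}{40}$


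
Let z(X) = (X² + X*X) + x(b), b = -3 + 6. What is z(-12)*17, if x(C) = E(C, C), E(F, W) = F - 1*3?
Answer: 4896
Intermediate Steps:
E(F, W) = -3 + F (E(F, W) = F - 3 = -3 + F)
b = 3
x(C) = -3 + C
z(X) = 2*X² (z(X) = (X² + X*X) + (-3 + 3) = (X² + X²) + 0 = 2*X² + 0 = 2*X²)
z(-12)*17 = (2*(-12)²)*17 = (2*144)*17 = 288*17 = 4896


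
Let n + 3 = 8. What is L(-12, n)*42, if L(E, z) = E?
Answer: -504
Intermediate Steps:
n = 5 (n = -3 + 8 = 5)
L(-12, n)*42 = -12*42 = -504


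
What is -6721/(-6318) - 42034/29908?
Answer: -620761/1816911 ≈ -0.34166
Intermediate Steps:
-6721/(-6318) - 42034/29908 = -6721*(-1/6318) - 42034*1/29908 = 517/486 - 21017/14954 = -620761/1816911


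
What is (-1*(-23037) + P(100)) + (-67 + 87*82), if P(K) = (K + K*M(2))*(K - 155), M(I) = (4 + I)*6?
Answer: -173396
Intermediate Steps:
M(I) = 24 + 6*I
P(K) = 37*K*(-155 + K) (P(K) = (K + K*(24 + 6*2))*(K - 155) = (K + K*(24 + 12))*(-155 + K) = (K + K*36)*(-155 + K) = (K + 36*K)*(-155 + K) = (37*K)*(-155 + K) = 37*K*(-155 + K))
(-1*(-23037) + P(100)) + (-67 + 87*82) = (-1*(-23037) + 37*100*(-155 + 100)) + (-67 + 87*82) = (23037 + 37*100*(-55)) + (-67 + 7134) = (23037 - 203500) + 7067 = -180463 + 7067 = -173396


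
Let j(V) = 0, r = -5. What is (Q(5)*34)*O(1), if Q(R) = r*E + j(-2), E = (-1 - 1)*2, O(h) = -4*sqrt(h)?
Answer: -2720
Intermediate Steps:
E = -4 (E = -2*2 = -4)
Q(R) = 20 (Q(R) = -5*(-4) + 0 = 20 + 0 = 20)
(Q(5)*34)*O(1) = (20*34)*(-4*sqrt(1)) = 680*(-4*1) = 680*(-4) = -2720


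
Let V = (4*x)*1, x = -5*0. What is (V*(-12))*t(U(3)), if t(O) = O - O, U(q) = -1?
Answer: 0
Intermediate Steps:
x = 0
t(O) = 0
V = 0 (V = (4*0)*1 = 0*1 = 0)
(V*(-12))*t(U(3)) = (0*(-12))*0 = 0*0 = 0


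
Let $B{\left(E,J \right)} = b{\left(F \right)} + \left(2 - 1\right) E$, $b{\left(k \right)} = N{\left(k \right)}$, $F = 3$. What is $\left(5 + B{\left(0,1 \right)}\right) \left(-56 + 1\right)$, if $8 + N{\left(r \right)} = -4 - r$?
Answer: $550$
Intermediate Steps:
$N{\left(r \right)} = -12 - r$ ($N{\left(r \right)} = -8 - \left(4 + r\right) = -12 - r$)
$b{\left(k \right)} = -12 - k$
$B{\left(E,J \right)} = -15 + E$ ($B{\left(E,J \right)} = \left(-12 - 3\right) + \left(2 - 1\right) E = \left(-12 - 3\right) + 1 E = -15 + E$)
$\left(5 + B{\left(0,1 \right)}\right) \left(-56 + 1\right) = \left(5 + \left(-15 + 0\right)\right) \left(-56 + 1\right) = \left(5 - 15\right) \left(-55\right) = \left(-10\right) \left(-55\right) = 550$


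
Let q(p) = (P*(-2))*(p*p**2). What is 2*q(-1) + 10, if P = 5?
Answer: 30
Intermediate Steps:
q(p) = -10*p**3 (q(p) = (5*(-2))*(p*p**2) = -10*p**3)
2*q(-1) + 10 = 2*(-10*(-1)**3) + 10 = 2*(-10*(-1)) + 10 = 2*10 + 10 = 20 + 10 = 30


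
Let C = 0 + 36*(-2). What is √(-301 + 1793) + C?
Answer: -72 + 2*√373 ≈ -33.374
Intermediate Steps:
C = -72 (C = 0 - 72 = -72)
√(-301 + 1793) + C = √(-301 + 1793) - 72 = √1492 - 72 = 2*√373 - 72 = -72 + 2*√373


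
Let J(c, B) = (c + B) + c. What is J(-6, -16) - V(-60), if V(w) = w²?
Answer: -3628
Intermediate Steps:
J(c, B) = B + 2*c (J(c, B) = (B + c) + c = B + 2*c)
J(-6, -16) - V(-60) = (-16 + 2*(-6)) - 1*(-60)² = (-16 - 12) - 1*3600 = -28 - 3600 = -3628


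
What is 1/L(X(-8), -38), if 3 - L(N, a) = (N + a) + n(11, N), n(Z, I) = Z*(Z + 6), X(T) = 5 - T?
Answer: -1/159 ≈ -0.0062893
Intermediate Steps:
n(Z, I) = Z*(6 + Z)
L(N, a) = -184 - N - a (L(N, a) = 3 - ((N + a) + 11*(6 + 11)) = 3 - ((N + a) + 11*17) = 3 - ((N + a) + 187) = 3 - (187 + N + a) = 3 + (-187 - N - a) = -184 - N - a)
1/L(X(-8), -38) = 1/(-184 - (5 - 1*(-8)) - 1*(-38)) = 1/(-184 - (5 + 8) + 38) = 1/(-184 - 1*13 + 38) = 1/(-184 - 13 + 38) = 1/(-159) = -1/159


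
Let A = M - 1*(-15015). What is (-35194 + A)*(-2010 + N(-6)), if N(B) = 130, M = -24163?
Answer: 83362960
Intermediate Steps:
A = -9148 (A = -24163 - 1*(-15015) = -24163 + 15015 = -9148)
(-35194 + A)*(-2010 + N(-6)) = (-35194 - 9148)*(-2010 + 130) = -44342*(-1880) = 83362960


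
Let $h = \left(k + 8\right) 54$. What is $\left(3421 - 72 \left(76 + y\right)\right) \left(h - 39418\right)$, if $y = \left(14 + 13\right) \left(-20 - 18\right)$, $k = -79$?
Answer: $-3106401892$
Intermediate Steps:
$y = -1026$ ($y = 27 \left(-38\right) = -1026$)
$h = -3834$ ($h = \left(-79 + 8\right) 54 = \left(-71\right) 54 = -3834$)
$\left(3421 - 72 \left(76 + y\right)\right) \left(h - 39418\right) = \left(3421 - 72 \left(76 - 1026\right)\right) \left(-3834 - 39418\right) = \left(3421 - -68400\right) \left(-43252\right) = \left(3421 + 68400\right) \left(-43252\right) = 71821 \left(-43252\right) = -3106401892$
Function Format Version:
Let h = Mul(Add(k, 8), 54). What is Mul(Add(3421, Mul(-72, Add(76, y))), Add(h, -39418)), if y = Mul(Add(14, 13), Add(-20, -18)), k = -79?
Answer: -3106401892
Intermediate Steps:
y = -1026 (y = Mul(27, -38) = -1026)
h = -3834 (h = Mul(Add(-79, 8), 54) = Mul(-71, 54) = -3834)
Mul(Add(3421, Mul(-72, Add(76, y))), Add(h, -39418)) = Mul(Add(3421, Mul(-72, Add(76, -1026))), Add(-3834, -39418)) = Mul(Add(3421, Mul(-72, -950)), -43252) = Mul(Add(3421, 68400), -43252) = Mul(71821, -43252) = -3106401892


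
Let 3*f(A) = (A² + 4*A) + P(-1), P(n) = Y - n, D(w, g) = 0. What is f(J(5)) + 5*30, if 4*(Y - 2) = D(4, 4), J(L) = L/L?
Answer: 458/3 ≈ 152.67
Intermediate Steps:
J(L) = 1
Y = 2 (Y = 2 + (¼)*0 = 2 + 0 = 2)
P(n) = 2 - n
f(A) = 1 + A²/3 + 4*A/3 (f(A) = ((A² + 4*A) + (2 - 1*(-1)))/3 = ((A² + 4*A) + (2 + 1))/3 = ((A² + 4*A) + 3)/3 = (3 + A² + 4*A)/3 = 1 + A²/3 + 4*A/3)
f(J(5)) + 5*30 = (1 + (⅓)*1² + (4/3)*1) + 5*30 = (1 + (⅓)*1 + 4/3) + 150 = (1 + ⅓ + 4/3) + 150 = 8/3 + 150 = 458/3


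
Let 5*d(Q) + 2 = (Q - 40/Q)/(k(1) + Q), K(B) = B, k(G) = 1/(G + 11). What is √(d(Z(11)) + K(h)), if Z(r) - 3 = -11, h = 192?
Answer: √1729874/95 ≈ 13.845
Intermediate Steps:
Z(r) = -8 (Z(r) = 3 - 11 = -8)
k(G) = 1/(11 + G)
d(Q) = -⅖ + (Q - 40/Q)/(5*(1/12 + Q)) (d(Q) = -⅖ + ((Q - 40/Q)/(1/(11 + 1) + Q))/5 = -⅖ + ((Q - 40/Q)/(1/12 + Q))/5 = -⅖ + (Q - 40/Q)/(5*(1/12 + Q)))
√(d(Z(11)) + K(h)) = √((⅖)*(-240 - 1*(-8) - 6*(-8)²)/(-8*(1 + 12*(-8))) + 192) = √((⅖)*(-⅛)*(-240 + 8 - 6*64)/(1 - 96) + 192) = √((⅖)*(-⅛)*(-240 + 8 - 384)/(-95) + 192) = √((⅖)*(-⅛)*(-1/95)*(-616) + 192) = √(-154/475 + 192) = √(91046/475) = √1729874/95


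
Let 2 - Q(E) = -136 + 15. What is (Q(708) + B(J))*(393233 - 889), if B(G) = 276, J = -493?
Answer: 156545256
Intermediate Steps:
Q(E) = 123 (Q(E) = 2 - (-136 + 15) = 2 - 1*(-121) = 2 + 121 = 123)
(Q(708) + B(J))*(393233 - 889) = (123 + 276)*(393233 - 889) = 399*392344 = 156545256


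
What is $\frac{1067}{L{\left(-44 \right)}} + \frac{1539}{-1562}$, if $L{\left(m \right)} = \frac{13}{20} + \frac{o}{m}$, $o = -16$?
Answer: $\frac{366320683}{348326} \approx 1051.7$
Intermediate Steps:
$L{\left(m \right)} = \frac{13}{20} - \frac{16}{m}$
$\frac{1067}{L{\left(-44 \right)}} + \frac{1539}{-1562} = \frac{1067}{\frac{13}{20} - \frac{16}{-44}} + \frac{1539}{-1562} = \frac{1067}{\frac{13}{20} - - \frac{4}{11}} + 1539 \left(- \frac{1}{1562}\right) = \frac{1067}{\frac{13}{20} + \frac{4}{11}} - \frac{1539}{1562} = \frac{1067}{\frac{223}{220}} - \frac{1539}{1562} = 1067 \cdot \frac{220}{223} - \frac{1539}{1562} = \frac{234740}{223} - \frac{1539}{1562} = \frac{366320683}{348326}$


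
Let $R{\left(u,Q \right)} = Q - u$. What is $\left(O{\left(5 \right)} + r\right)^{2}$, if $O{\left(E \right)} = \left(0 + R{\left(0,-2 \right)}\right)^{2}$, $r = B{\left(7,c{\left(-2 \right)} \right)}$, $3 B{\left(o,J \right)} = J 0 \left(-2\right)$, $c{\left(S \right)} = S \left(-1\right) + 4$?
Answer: $16$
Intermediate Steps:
$c{\left(S \right)} = 4 - S$ ($c{\left(S \right)} = - S + 4 = 4 - S$)
$B{\left(o,J \right)} = 0$ ($B{\left(o,J \right)} = \frac{J 0 \left(-2\right)}{3} = \frac{0 \left(-2\right)}{3} = \frac{1}{3} \cdot 0 = 0$)
$r = 0$
$O{\left(E \right)} = 4$ ($O{\left(E \right)} = \left(0 - 2\right)^{2} = \left(-2\right)^{2} = 4$)
$\left(O{\left(5 \right)} + r\right)^{2} = \left(4 + 0\right)^{2} = 4^{2} = 16$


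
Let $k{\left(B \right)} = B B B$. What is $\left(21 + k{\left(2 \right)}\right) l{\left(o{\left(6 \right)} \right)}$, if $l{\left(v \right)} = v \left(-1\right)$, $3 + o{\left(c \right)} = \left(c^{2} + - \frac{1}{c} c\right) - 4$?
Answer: $-812$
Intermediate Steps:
$o{\left(c \right)} = -8 + c^{2}$ ($o{\left(c \right)} = -3 - \left(4 - c^{2} - - \frac{1}{c} c\right) = -3 + \left(\left(c^{2} - 1\right) - 4\right) = -3 + \left(\left(-1 + c^{2}\right) - 4\right) = -3 + \left(-5 + c^{2}\right) = -8 + c^{2}$)
$l{\left(v \right)} = - v$
$k{\left(B \right)} = B^{3}$ ($k{\left(B \right)} = B^{2} B = B^{3}$)
$\left(21 + k{\left(2 \right)}\right) l{\left(o{\left(6 \right)} \right)} = \left(21 + 2^{3}\right) \left(- (-8 + 6^{2})\right) = \left(21 + 8\right) \left(- (-8 + 36)\right) = 29 \left(\left(-1\right) 28\right) = 29 \left(-28\right) = -812$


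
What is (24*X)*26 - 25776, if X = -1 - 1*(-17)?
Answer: -15792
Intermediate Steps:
X = 16 (X = -1 + 17 = 16)
(24*X)*26 - 25776 = (24*16)*26 - 25776 = 384*26 - 25776 = 9984 - 25776 = -15792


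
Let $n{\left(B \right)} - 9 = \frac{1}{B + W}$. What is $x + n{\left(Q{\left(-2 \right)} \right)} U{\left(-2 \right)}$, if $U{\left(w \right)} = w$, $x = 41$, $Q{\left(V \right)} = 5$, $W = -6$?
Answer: $25$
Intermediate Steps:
$n{\left(B \right)} = 9 + \frac{1}{-6 + B}$ ($n{\left(B \right)} = 9 + \frac{1}{B - 6} = 9 + \frac{1}{-6 + B}$)
$x + n{\left(Q{\left(-2 \right)} \right)} U{\left(-2 \right)} = 41 + \frac{-53 + 9 \cdot 5}{-6 + 5} \left(-2\right) = 41 + \frac{-53 + 45}{-1} \left(-2\right) = 41 + \left(-1\right) \left(-8\right) \left(-2\right) = 41 + 8 \left(-2\right) = 41 - 16 = 25$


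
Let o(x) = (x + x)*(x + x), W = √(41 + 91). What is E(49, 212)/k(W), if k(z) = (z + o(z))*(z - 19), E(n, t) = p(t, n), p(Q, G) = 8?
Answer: -600/483419 - 2036*√33/15952827 ≈ -0.0019743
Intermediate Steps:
E(n, t) = 8
W = 2*√33 (W = √132 = 2*√33 ≈ 11.489)
o(x) = 4*x² (o(x) = (2*x)*(2*x) = 4*x²)
k(z) = (-19 + z)*(z + 4*z²) (k(z) = (z + 4*z²)*(z - 19) = (z + 4*z²)*(-19 + z) = (-19 + z)*(z + 4*z²))
E(49, 212)/k(W) = 8/(((2*√33)*(-19 - 150*√33 + 4*(2*√33)²))) = 8/(((2*√33)*(-19 - 150*√33 + 4*132))) = 8/(((2*√33)*(-19 - 150*√33 + 528))) = 8/(((2*√33)*(509 - 150*√33))) = 8/((2*√33*(509 - 150*√33))) = 8*(√33/(66*(509 - 150*√33))) = 4*√33/(33*(509 - 150*√33))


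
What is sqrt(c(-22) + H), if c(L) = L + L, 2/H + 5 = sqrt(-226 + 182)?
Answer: sqrt(-210174 - 276*I*sqrt(11))/69 ≈ 0.014469 - 6.6442*I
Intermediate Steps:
H = 2/(-5 + 2*I*sqrt(11)) (H = 2/(-5 + sqrt(-226 + 182)) = 2/(-5 + sqrt(-44)) = 2/(-5 + 2*I*sqrt(11)) ≈ -0.14493 - 0.19227*I)
c(L) = 2*L
sqrt(c(-22) + H) = sqrt(2*(-22) + (-10/69 - 4*I*sqrt(11)/69)) = sqrt(-44 + (-10/69 - 4*I*sqrt(11)/69)) = sqrt(-3046/69 - 4*I*sqrt(11)/69)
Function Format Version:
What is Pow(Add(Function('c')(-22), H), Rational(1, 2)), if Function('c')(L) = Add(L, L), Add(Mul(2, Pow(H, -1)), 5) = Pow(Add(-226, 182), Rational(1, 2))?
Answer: Mul(Rational(1, 69), Pow(Add(-210174, Mul(-276, I, Pow(11, Rational(1, 2)))), Rational(1, 2))) ≈ Add(0.014469, Mul(-6.6442, I))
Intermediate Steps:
H = Mul(2, Pow(Add(-5, Mul(2, I, Pow(11, Rational(1, 2)))), -1)) (H = Mul(2, Pow(Add(-5, Pow(Add(-226, 182), Rational(1, 2))), -1)) = Mul(2, Pow(Add(-5, Pow(-44, Rational(1, 2))), -1)) = Mul(2, Pow(Add(-5, Mul(2, I, Pow(11, Rational(1, 2)))), -1)) ≈ Add(-0.14493, Mul(-0.19227, I)))
Function('c')(L) = Mul(2, L)
Pow(Add(Function('c')(-22), H), Rational(1, 2)) = Pow(Add(Mul(2, -22), Add(Rational(-10, 69), Mul(Rational(-4, 69), I, Pow(11, Rational(1, 2))))), Rational(1, 2)) = Pow(Add(-44, Add(Rational(-10, 69), Mul(Rational(-4, 69), I, Pow(11, Rational(1, 2))))), Rational(1, 2)) = Pow(Add(Rational(-3046, 69), Mul(Rational(-4, 69), I, Pow(11, Rational(1, 2)))), Rational(1, 2))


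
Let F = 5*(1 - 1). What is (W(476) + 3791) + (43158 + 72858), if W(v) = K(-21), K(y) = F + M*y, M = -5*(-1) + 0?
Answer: 119702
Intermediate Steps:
M = 5 (M = 5 + 0 = 5)
F = 0 (F = 5*0 = 0)
K(y) = 5*y (K(y) = 0 + 5*y = 5*y)
W(v) = -105 (W(v) = 5*(-21) = -105)
(W(476) + 3791) + (43158 + 72858) = (-105 + 3791) + (43158 + 72858) = 3686 + 116016 = 119702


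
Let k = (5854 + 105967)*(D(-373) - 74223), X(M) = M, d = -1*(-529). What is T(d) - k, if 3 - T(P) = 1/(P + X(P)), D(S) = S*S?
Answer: -7678809344735/1058 ≈ -7.2578e+9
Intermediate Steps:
d = 529
D(S) = S²
T(P) = 3 - 1/(2*P) (T(P) = 3 - 1/(P + P) = 3 - 1/(2*P))
k = 7257853826 (k = (5854 + 105967)*((-373)² - 74223) = 111821*(139129 - 74223) = 111821*64906 = 7257853826)
T(d) - k = (3 - ½/529) - 1*7257853826 = (3 - ½*1/529) - 7257853826 = (3 - 1/1058) - 7257853826 = 3173/1058 - 7257853826 = -7678809344735/1058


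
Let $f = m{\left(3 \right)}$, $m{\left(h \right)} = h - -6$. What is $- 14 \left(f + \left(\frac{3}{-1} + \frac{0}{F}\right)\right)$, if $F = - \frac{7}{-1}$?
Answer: $-84$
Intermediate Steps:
$m{\left(h \right)} = 6 + h$ ($m{\left(h \right)} = h + 6 = 6 + h$)
$f = 9$ ($f = 6 + 3 = 9$)
$F = 7$ ($F = \left(-7\right) \left(-1\right) = 7$)
$- 14 \left(f + \left(\frac{3}{-1} + \frac{0}{F}\right)\right) = - 14 \left(9 + \left(\frac{3}{-1} + \frac{0}{7}\right)\right) = - 14 \left(9 + \left(3 \left(-1\right) + 0 \cdot \frac{1}{7}\right)\right) = - 14 \left(9 + \left(-3 + 0\right)\right) = - 14 \left(9 - 3\right) = \left(-14\right) 6 = -84$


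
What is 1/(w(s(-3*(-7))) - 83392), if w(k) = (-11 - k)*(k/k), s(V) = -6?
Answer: -1/83397 ≈ -1.1991e-5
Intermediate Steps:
w(k) = -11 - k (w(k) = (-11 - k)*1 = -11 - k)
1/(w(s(-3*(-7))) - 83392) = 1/((-11 - 1*(-6)) - 83392) = 1/((-11 + 6) - 83392) = 1/(-5 - 83392) = 1/(-83397) = -1/83397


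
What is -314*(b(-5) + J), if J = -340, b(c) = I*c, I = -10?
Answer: 91060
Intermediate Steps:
b(c) = -10*c
-314*(b(-5) + J) = -314*(-10*(-5) - 340) = -314*(50 - 340) = -314*(-290) = 91060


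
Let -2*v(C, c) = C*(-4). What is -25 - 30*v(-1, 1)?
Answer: 35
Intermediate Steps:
v(C, c) = 2*C (v(C, c) = -C*(-4)/2 = -(-2)*C = 2*C)
-25 - 30*v(-1, 1) = -25 - 60*(-1) = -25 - 30*(-2) = -25 + 60 = 35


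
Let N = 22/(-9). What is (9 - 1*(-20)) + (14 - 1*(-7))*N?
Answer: -67/3 ≈ -22.333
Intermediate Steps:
N = -22/9 (N = 22*(-⅑) = -22/9 ≈ -2.4444)
(9 - 1*(-20)) + (14 - 1*(-7))*N = (9 - 1*(-20)) + (14 - 1*(-7))*(-22/9) = (9 + 20) + (14 + 7)*(-22/9) = 29 + 21*(-22/9) = 29 - 154/3 = -67/3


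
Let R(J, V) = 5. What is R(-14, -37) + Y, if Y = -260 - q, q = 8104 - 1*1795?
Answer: -6564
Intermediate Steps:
q = 6309 (q = 8104 - 1795 = 6309)
Y = -6569 (Y = -260 - 1*6309 = -260 - 6309 = -6569)
R(-14, -37) + Y = 5 - 6569 = -6564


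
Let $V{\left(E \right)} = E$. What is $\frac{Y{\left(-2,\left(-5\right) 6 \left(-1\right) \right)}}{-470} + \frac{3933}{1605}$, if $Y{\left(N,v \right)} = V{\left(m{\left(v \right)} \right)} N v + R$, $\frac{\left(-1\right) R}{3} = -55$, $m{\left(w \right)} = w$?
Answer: $\frac{298179}{50290} \approx 5.9292$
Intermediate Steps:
$R = 165$ ($R = \left(-3\right) \left(-55\right) = 165$)
$Y{\left(N,v \right)} = 165 + N v^{2}$ ($Y{\left(N,v \right)} = v N v + 165 = N v v + 165 = N v^{2} + 165 = 165 + N v^{2}$)
$\frac{Y{\left(-2,\left(-5\right) 6 \left(-1\right) \right)}}{-470} + \frac{3933}{1605} = \frac{165 - 2 \left(\left(-5\right) 6 \left(-1\right)\right)^{2}}{-470} + \frac{3933}{1605} = \left(165 - 2 \left(\left(-30\right) \left(-1\right)\right)^{2}\right) \left(- \frac{1}{470}\right) + 3933 \cdot \frac{1}{1605} = \left(165 - 2 \cdot 30^{2}\right) \left(- \frac{1}{470}\right) + \frac{1311}{535} = \left(165 - 1800\right) \left(- \frac{1}{470}\right) + \frac{1311}{535} = \left(-1635\right) \left(- \frac{1}{470}\right) + \frac{1311}{535} = \frac{327}{94} + \frac{1311}{535} = \frac{298179}{50290}$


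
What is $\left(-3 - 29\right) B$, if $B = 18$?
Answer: $-576$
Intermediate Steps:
$\left(-3 - 29\right) B = \left(-3 - 29\right) 18 = \left(-32\right) 18 = -576$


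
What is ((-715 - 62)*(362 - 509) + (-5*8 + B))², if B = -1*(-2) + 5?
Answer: 13038442596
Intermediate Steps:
B = 7 (B = 2 + 5 = 7)
((-715 - 62)*(362 - 509) + (-5*8 + B))² = ((-715 - 62)*(362 - 509) + (-5*8 + 7))² = (-777*(-147) + (-40 + 7))² = (114219 - 33)² = 114186² = 13038442596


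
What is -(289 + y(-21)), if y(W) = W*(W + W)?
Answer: -1171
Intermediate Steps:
y(W) = 2*W² (y(W) = W*(2*W) = 2*W²)
-(289 + y(-21)) = -(289 + 2*(-21)²) = -(289 + 2*441) = -(289 + 882) = -1*1171 = -1171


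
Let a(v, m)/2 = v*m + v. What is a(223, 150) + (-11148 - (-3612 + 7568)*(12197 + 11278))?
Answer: -92810902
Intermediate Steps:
a(v, m) = 2*v + 2*m*v (a(v, m) = 2*(v*m + v) = 2*(m*v + v) = 2*(v + m*v) = 2*v + 2*m*v)
a(223, 150) + (-11148 - (-3612 + 7568)*(12197 + 11278)) = 2*223*(1 + 150) + (-11148 - (-3612 + 7568)*(12197 + 11278)) = 2*223*151 + (-11148 - 3956*23475) = 67346 + (-11148 - 1*92867100) = 67346 + (-11148 - 92867100) = 67346 - 92878248 = -92810902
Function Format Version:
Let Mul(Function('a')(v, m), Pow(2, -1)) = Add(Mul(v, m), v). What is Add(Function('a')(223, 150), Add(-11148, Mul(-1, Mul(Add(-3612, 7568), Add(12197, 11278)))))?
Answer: -92810902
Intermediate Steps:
Function('a')(v, m) = Add(Mul(2, v), Mul(2, m, v)) (Function('a')(v, m) = Mul(2, Add(Mul(v, m), v)) = Mul(2, Add(Mul(m, v), v)) = Mul(2, Add(v, Mul(m, v))) = Add(Mul(2, v), Mul(2, m, v)))
Add(Function('a')(223, 150), Add(-11148, Mul(-1, Mul(Add(-3612, 7568), Add(12197, 11278))))) = Add(Mul(2, 223, Add(1, 150)), Add(-11148, Mul(-1, Mul(Add(-3612, 7568), Add(12197, 11278))))) = Add(Mul(2, 223, 151), Add(-11148, Mul(-1, Mul(3956, 23475)))) = Add(67346, Add(-11148, Mul(-1, 92867100))) = Add(67346, Add(-11148, -92867100)) = Add(67346, -92878248) = -92810902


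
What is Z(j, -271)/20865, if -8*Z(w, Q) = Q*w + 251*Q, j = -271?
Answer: -271/8346 ≈ -0.032471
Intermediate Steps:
Z(w, Q) = -251*Q/8 - Q*w/8 (Z(w, Q) = -(Q*w + 251*Q)/8 = -(251*Q + Q*w)/8 = -251*Q/8 - Q*w/8)
Z(j, -271)/20865 = -1/8*(-271)*(251 - 271)/20865 = -1/8*(-271)*(-20)*(1/20865) = -1355/2*1/20865 = -271/8346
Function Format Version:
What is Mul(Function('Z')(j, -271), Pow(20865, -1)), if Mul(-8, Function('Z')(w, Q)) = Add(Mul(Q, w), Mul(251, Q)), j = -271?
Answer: Rational(-271, 8346) ≈ -0.032471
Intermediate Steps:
Function('Z')(w, Q) = Add(Mul(Rational(-251, 8), Q), Mul(Rational(-1, 8), Q, w)) (Function('Z')(w, Q) = Mul(Rational(-1, 8), Add(Mul(Q, w), Mul(251, Q))) = Mul(Rational(-1, 8), Add(Mul(251, Q), Mul(Q, w))) = Add(Mul(Rational(-251, 8), Q), Mul(Rational(-1, 8), Q, w)))
Mul(Function('Z')(j, -271), Pow(20865, -1)) = Mul(Mul(Rational(-1, 8), -271, Add(251, -271)), Pow(20865, -1)) = Mul(Mul(Rational(-1, 8), -271, -20), Rational(1, 20865)) = Mul(Rational(-1355, 2), Rational(1, 20865)) = Rational(-271, 8346)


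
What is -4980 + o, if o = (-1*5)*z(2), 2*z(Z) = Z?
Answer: -4985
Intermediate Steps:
z(Z) = Z/2
o = -5 (o = (-1*5)*((½)*2) = -5*1 = -5)
-4980 + o = -4980 - 5 = -4985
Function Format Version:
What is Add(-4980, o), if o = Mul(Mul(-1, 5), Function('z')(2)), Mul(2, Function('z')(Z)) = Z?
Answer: -4985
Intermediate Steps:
Function('z')(Z) = Mul(Rational(1, 2), Z)
o = -5 (o = Mul(Mul(-1, 5), Mul(Rational(1, 2), 2)) = Mul(-5, 1) = -5)
Add(-4980, o) = Add(-4980, -5) = -4985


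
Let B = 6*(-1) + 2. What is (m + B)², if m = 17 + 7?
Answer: 400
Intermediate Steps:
m = 24
B = -4 (B = -6 + 2 = -4)
(m + B)² = (24 - 4)² = 20² = 400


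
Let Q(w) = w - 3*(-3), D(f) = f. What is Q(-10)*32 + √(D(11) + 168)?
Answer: -32 + √179 ≈ -18.621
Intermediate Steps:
Q(w) = 9 + w (Q(w) = w + 9 = 9 + w)
Q(-10)*32 + √(D(11) + 168) = (9 - 10)*32 + √(11 + 168) = -1*32 + √179 = -32 + √179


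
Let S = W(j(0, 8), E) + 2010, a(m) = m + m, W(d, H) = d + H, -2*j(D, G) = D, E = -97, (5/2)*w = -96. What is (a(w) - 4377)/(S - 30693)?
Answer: 22269/143900 ≈ 0.15475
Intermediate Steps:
w = -192/5 (w = (⅖)*(-96) = -192/5 ≈ -38.400)
j(D, G) = -D/2
W(d, H) = H + d
a(m) = 2*m
S = 1913 (S = (-97 - ½*0) + 2010 = (-97 + 0) + 2010 = -97 + 2010 = 1913)
(a(w) - 4377)/(S - 30693) = (2*(-192/5) - 4377)/(1913 - 30693) = (-384/5 - 4377)/(-28780) = -22269/5*(-1/28780) = 22269/143900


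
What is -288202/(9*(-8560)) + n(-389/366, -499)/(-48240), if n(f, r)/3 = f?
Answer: 785268257/209908320 ≈ 3.7410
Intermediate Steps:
n(f, r) = 3*f
-288202/(9*(-8560)) + n(-389/366, -499)/(-48240) = -288202/(9*(-8560)) + (3*(-389/366))/(-48240) = -288202/(-77040) + (3*(-389*1/366))*(-1/48240) = -288202*(-1/77040) + (3*(-389/366))*(-1/48240) = 144101/38520 - 389/122*(-1/48240) = 144101/38520 + 389/5885280 = 785268257/209908320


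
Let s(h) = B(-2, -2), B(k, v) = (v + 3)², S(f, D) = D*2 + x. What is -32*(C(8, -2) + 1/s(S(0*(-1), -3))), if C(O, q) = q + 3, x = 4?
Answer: -64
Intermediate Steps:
S(f, D) = 4 + 2*D (S(f, D) = D*2 + 4 = 2*D + 4 = 4 + 2*D)
B(k, v) = (3 + v)²
C(O, q) = 3 + q
s(h) = 1 (s(h) = (3 - 2)² = 1² = 1)
-32*(C(8, -2) + 1/s(S(0*(-1), -3))) = -32*((3 - 2) + 1/1) = -32*(1 + 1) = -32*2 = -64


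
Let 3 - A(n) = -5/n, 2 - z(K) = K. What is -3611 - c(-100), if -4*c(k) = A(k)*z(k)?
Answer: -141431/40 ≈ -3535.8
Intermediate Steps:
z(K) = 2 - K
A(n) = 3 + 5/n (A(n) = 3 - (-5)/n = 3 + 5/n)
c(k) = -(2 - k)*(3 + 5/k)/4 (c(k) = -(3 + 5/k)*(2 - k)/4 = -(2 - k)*(3 + 5/k)/4)
-3611 - c(-100) = -3611 - (-2 - 100)*(5 + 3*(-100))/(4*(-100)) = -3611 - (-1)*(-102)*(5 - 300)/(4*100) = -3611 - (-1)*(-102)*(-295)/(4*100) = -3611 - 1*(-3009/40) = -3611 + 3009/40 = -141431/40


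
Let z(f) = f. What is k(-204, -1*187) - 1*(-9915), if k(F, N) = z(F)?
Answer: 9711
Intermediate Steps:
k(F, N) = F
k(-204, -1*187) - 1*(-9915) = -204 - 1*(-9915) = -204 + 9915 = 9711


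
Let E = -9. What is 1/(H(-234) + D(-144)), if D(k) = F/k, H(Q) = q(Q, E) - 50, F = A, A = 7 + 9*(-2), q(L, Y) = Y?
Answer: -144/8485 ≈ -0.016971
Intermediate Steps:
A = -11 (A = 7 - 18 = -11)
F = -11
H(Q) = -59 (H(Q) = -9 - 50 = -59)
D(k) = -11/k
1/(H(-234) + D(-144)) = 1/(-59 - 11/(-144)) = 1/(-59 - 11*(-1/144)) = 1/(-59 + 11/144) = 1/(-8485/144) = -144/8485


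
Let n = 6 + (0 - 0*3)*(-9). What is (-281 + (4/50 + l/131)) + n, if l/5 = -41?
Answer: -905488/3275 ≈ -276.48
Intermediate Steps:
l = -205 (l = 5*(-41) = -205)
n = 6 (n = 6 + (0 - 1*0)*(-9) = 6 + (0 + 0)*(-9) = 6 + 0*(-9) = 6 + 0 = 6)
(-281 + (4/50 + l/131)) + n = (-281 + (4/50 - 205/131)) + 6 = (-281 + (4*(1/50) - 205*1/131)) + 6 = (-281 + (2/25 - 205/131)) + 6 = (-281 - 4863/3275) + 6 = -925138/3275 + 6 = -905488/3275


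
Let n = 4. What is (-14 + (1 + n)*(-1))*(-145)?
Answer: 2755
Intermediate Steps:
(-14 + (1 + n)*(-1))*(-145) = (-14 + (1 + 4)*(-1))*(-145) = (-14 + 5*(-1))*(-145) = (-14 - 5)*(-145) = -19*(-145) = 2755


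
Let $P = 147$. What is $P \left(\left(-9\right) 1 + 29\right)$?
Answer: $2940$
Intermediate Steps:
$P \left(\left(-9\right) 1 + 29\right) = 147 \left(\left(-9\right) 1 + 29\right) = 147 \left(-9 + 29\right) = 147 \cdot 20 = 2940$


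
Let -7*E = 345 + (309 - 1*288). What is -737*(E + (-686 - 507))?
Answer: 6424429/7 ≈ 9.1778e+5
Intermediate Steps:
E = -366/7 (E = -(345 + (309 - 1*288))/7 = -(345 + (309 - 288))/7 = -(345 + 21)/7 = -⅐*366 = -366/7 ≈ -52.286)
-737*(E + (-686 - 507)) = -737*(-366/7 + (-686 - 507)) = -737*(-366/7 - 1193) = -737*(-8717)/7 = -1*(-6424429/7) = 6424429/7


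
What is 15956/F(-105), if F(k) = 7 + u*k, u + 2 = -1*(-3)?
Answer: -7978/49 ≈ -162.82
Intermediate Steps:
u = 1 (u = -2 - 1*(-3) = -2 + 3 = 1)
F(k) = 7 + k (F(k) = 7 + 1*k = 7 + k)
15956/F(-105) = 15956/(7 - 105) = 15956/(-98) = 15956*(-1/98) = -7978/49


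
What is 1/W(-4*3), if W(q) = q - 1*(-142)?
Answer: 1/130 ≈ 0.0076923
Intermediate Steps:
W(q) = 142 + q (W(q) = q + 142 = 142 + q)
1/W(-4*3) = 1/(142 - 4*3) = 1/(142 - 12) = 1/130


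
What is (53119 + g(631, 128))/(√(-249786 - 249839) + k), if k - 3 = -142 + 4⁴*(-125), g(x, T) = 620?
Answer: -1727117721/1033414946 - 268695*I*√19985/1033414946 ≈ -1.6713 - 0.036757*I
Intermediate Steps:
k = -32139 (k = 3 + (-142 + 4⁴*(-125)) = 3 + (-142 + 256*(-125)) = 3 + (-142 - 32000) = 3 - 32142 = -32139)
(53119 + g(631, 128))/(√(-249786 - 249839) + k) = (53119 + 620)/(√(-249786 - 249839) - 32139) = 53739/(√(-499625) - 32139) = 53739/(5*I*√19985 - 32139) = 53739/(-32139 + 5*I*√19985)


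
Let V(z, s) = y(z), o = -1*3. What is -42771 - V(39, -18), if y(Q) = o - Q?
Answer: -42729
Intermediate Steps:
o = -3
y(Q) = -3 - Q
V(z, s) = -3 - z
-42771 - V(39, -18) = -42771 - (-3 - 1*39) = -42771 - (-3 - 39) = -42771 - 1*(-42) = -42771 + 42 = -42729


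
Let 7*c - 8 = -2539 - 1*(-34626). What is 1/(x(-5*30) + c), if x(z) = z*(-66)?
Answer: 1/14485 ≈ 6.9037e-5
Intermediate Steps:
x(z) = -66*z
c = 4585 (c = 8/7 + (-2539 - 1*(-34626))/7 = 8/7 + (-2539 + 34626)/7 = 8/7 + (⅐)*32087 = 8/7 + 32087/7 = 4585)
1/(x(-5*30) + c) = 1/(-(-330)*30 + 4585) = 1/(-66*(-150) + 4585) = 1/(9900 + 4585) = 1/14485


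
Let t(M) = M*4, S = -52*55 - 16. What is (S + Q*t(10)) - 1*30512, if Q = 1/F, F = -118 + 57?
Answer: -2036708/61 ≈ -33389.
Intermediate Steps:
F = -61
Q = -1/61 (Q = 1/(-61) = -1/61 ≈ -0.016393)
S = -2876 (S = -2860 - 16 = -2876)
t(M) = 4*M
(S + Q*t(10)) - 1*30512 = (-2876 - 4*10/61) - 1*30512 = (-2876 - 1/61*40) - 30512 = (-2876 - 40/61) - 30512 = -175476/61 - 30512 = -2036708/61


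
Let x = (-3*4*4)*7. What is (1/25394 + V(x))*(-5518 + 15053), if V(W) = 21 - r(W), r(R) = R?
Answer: 86441058565/25394 ≈ 3.4040e+6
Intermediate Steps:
x = -336 (x = -12*4*7 = -48*7 = -336)
V(W) = 21 - W
(1/25394 + V(x))*(-5518 + 15053) = (1/25394 + (21 - 1*(-336)))*(-5518 + 15053) = (1/25394 + (21 + 336))*9535 = (1/25394 + 357)*9535 = (9065659/25394)*9535 = 86441058565/25394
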